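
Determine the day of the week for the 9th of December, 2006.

Saturday

Doomsday rule: the anchor day for the 2000s is Tuesday. For year 06: 6÷12 = 0 r 6, and 6÷4 = 1, so 0+6+1 = 7.
Tuesday + 7 ≡ Tuesday — that's 2006's doomsday.
In December the doomsday date is Dec 12.
Dec 9 is 3 days before Dec 12; 3 mod 7 = 3, so Tuesday − 3 = Saturday.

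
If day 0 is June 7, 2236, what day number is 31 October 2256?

Jun 7, 2236 → Jun 7, 2237: 365 days.
Jun 7, 2237 → Jun 7, 2238: 365 days.
Jun 7, 2238 → Jun 7, 2239: 365 days.
Jun 7, 2239 → Jun 7, 2240: 366 days (Feb 29, 2240 is in that span).
Jun 7, 2240 → Jun 7, 2241: 365 days.
Jun 7, 2241 → Jun 7, 2242: 365 days.
Jun 7, 2242 → Jun 7, 2243: 365 days.
Jun 7, 2243 → Jun 7, 2244: 366 days (Feb 29, 2244 is in that span).
Jun 7, 2244 → Jun 7, 2245: 365 days.
Jun 7, 2245 → Jun 7, 2246: 365 days.
Jun 7, 2246 → Jun 7, 2247: 365 days.
Jun 7, 2247 → Jun 7, 2248: 366 days (Feb 29, 2248 is in that span).
Jun 7, 2248 → Jun 7, 2249: 365 days.
Jun 7, 2249 → Jun 7, 2250: 365 days.
Jun 7, 2250 → Jun 7, 2251: 365 days.
Jun 7, 2251 → Jun 7, 2252: 366 days (Feb 29, 2252 is in that span).
Jun 7, 2252 → Jun 7, 2253: 365 days.
Jun 7, 2253 → Jun 7, 2254: 365 days.
Jun 7, 2254 → Jun 7, 2255: 365 days.
Jun 7, 2255 → Jun 7, 2256: 366 days (Feb 29, 2256 is in that span).
Jun 7, 2256 → Jul 7, 2256: 30 days (June has 30).
Jul 7, 2256 → Aug 7, 2256: 31 days (July has 31).
Aug 7, 2256 → Sep 7, 2256: 31 days (August has 31).
Sep 7, 2256 → Oct 7, 2256: 30 days (September has 30).
Oct 7, 2256 → Oct 31, 2256: 24 days.
Total: 7451 days.

7451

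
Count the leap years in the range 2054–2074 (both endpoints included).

Multiples of 4 in [2054,2074]: 5.
Of those, multiples of 100: 0 (not leap unless ÷400).
Multiples of 400: 0.
Leap years = 5 − 0 + 0 = 5.

5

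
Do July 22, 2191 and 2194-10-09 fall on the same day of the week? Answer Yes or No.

No

From Jul 22, 2191 to Oct 9, 2194 is 1175 days.
1175 mod 7 = 6, so they are different weekdays.
(Jul 22, 2191 is a Friday; Oct 9, 2194 is a Thursday.)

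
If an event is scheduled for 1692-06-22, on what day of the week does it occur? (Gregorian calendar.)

Doomsday rule: the anchor day for the 1600s is Tuesday. For year 92: 92÷12 = 7 r 8, and 8÷4 = 2, so 7+8+2 = 17.
Tuesday + 17 ≡ Friday — that's 1692's doomsday.
In June the doomsday date is Jun 6.
Jun 22 is 16 days after Jun 6; 16 mod 7 = 2, so Friday + 2 = Sunday.

Sunday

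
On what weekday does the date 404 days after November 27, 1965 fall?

Thursday

First find the weekday of Nov 27, 1965. Doomsday rule: the anchor day for the 1900s is Wednesday. For year 65: 65÷12 = 5 r 5, and 5÷4 = 1, so 5+5+1 = 11.
Wednesday + 11 ≡ Sunday — that's 1965's doomsday.
In November the doomsday date is Nov 7.
Nov 27 is 20 days after Nov 7; 20 mod 7 = 6, so Sunday + 6 = Saturday.
404 mod 7 = 5, so 404 days after a Saturday is Saturday + 5 = Thursday.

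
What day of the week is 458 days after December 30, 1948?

Sunday

Dec 30, 1948 is a Thursday.
458 mod 7 = 3, so 458 days after a Thursday is Thursday + 3 = Sunday.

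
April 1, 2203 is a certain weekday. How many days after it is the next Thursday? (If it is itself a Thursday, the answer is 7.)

Apr 1, 2203 is a Friday.
From Friday to the next Thursday is 6 days.

6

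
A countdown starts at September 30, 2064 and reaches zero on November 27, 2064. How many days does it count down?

Sep 30, 2064 → Oct 30, 2064: 30 days (September has 30).
Oct 30, 2064 → Nov 27, 2064: 28 days.
Total: 58 days.

58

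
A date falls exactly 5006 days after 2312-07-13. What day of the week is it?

Sunday

First find the weekday of Jul 13, 2312. Doomsday rule: the anchor day for the 2300s is Wednesday. For year 12: 12÷12 = 1 r 0, and 0÷4 = 0, so 1+0+0 = 1.
Wednesday + 1 ≡ Thursday — that's 2312's doomsday.
In July the doomsday date is Jul 11.
Jul 13 is 2 days after Jul 11; 2 mod 7 = 2, so Thursday + 2 = Saturday.
5006 mod 7 = 1, so 5006 days after a Saturday is Saturday + 1 = Sunday.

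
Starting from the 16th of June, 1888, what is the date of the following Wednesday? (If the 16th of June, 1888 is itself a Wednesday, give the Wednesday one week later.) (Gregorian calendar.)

Jun 16, 1888 is a Saturday.
From Saturday to the next Wednesday is 4 days.
Jun 16, 1888 + 4 = Jun 20, 1888.

June 20, 1888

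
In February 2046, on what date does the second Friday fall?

February 1, 2046 is a Thursday.
The first Friday is therefore February 2 (1 days later).
The second Friday is 2 + 1×7 = February 9.

February 9, 2046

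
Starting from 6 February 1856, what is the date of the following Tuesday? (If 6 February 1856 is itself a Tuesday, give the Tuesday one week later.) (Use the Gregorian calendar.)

February 12, 1856

Feb 6, 1856 is a Wednesday.
From Wednesday to the next Tuesday is 6 days.
Feb 6, 1856 + 6 = Feb 12, 1856.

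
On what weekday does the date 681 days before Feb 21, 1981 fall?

Feb 21, 1981 is a Saturday.
681 mod 7 = 2, so 681 days before a Saturday is Saturday − 2 = Thursday.

Thursday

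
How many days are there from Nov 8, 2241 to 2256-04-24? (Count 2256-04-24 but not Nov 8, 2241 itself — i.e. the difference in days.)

Nov 8, 2241 → Nov 8, 2242: 365 days.
Nov 8, 2242 → Nov 8, 2243: 365 days.
Nov 8, 2243 → Nov 8, 2244: 366 days (Feb 29, 2244 is in that span).
Nov 8, 2244 → Nov 8, 2245: 365 days.
Nov 8, 2245 → Nov 8, 2246: 365 days.
Nov 8, 2246 → Nov 8, 2247: 365 days.
Nov 8, 2247 → Nov 8, 2248: 366 days (Feb 29, 2248 is in that span).
Nov 8, 2248 → Nov 8, 2249: 365 days.
Nov 8, 2249 → Nov 8, 2250: 365 days.
Nov 8, 2250 → Nov 8, 2251: 365 days.
Nov 8, 2251 → Nov 8, 2252: 366 days (Feb 29, 2252 is in that span).
Nov 8, 2252 → Nov 8, 2253: 365 days.
Nov 8, 2253 → Nov 8, 2254: 365 days.
Nov 8, 2254 → Nov 8, 2255: 365 days.
Nov 8, 2255 → Dec 8, 2255: 30 days (November has 30).
Dec 8, 2255 → Jan 8, 2256: 31 days (December has 31).
Jan 8, 2256 → Feb 8, 2256: 31 days (January has 31).
Feb 8, 2256 → Mar 8, 2256: 29 days (February has 29).
Mar 8, 2256 → Apr 8, 2256: 31 days (March has 31).
Apr 8, 2256 → Apr 24, 2256: 16 days.
Total: 5281 days.

5281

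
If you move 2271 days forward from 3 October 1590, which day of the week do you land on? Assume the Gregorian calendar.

Oct 3, 1590 is a Wednesday.
2271 mod 7 = 3, so 2271 days after a Wednesday is Wednesday + 3 = Saturday.

Saturday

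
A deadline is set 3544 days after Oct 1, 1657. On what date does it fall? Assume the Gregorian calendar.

+365 (one year) → Oct 1, 1658 (3179 left).
+365 (one year) → Oct 1, 1659 (2814 left).
+366 (one year; includes Feb 29, 1660) → Oct 1, 1660 (2448 left).
+365 (one year) → Oct 1, 1661 (2083 left).
+365 (one year) → Oct 1, 1662 (1718 left).
+365 (one year) → Oct 1, 1663 (1353 left).
+366 (one year; includes Feb 29, 1664) → Oct 1, 1664 (987 left).
+365 (one year) → Oct 1, 1665 (622 left).
+365 (one year) → Oct 1, 1666 (257 left).
Oct has 31 days: +31 → Nov 1, 1666 (226 left).
Nov has 30 days: +30 → Dec 1, 1666 (196 left).
Dec has 31 days: +31 → Jan 1, 1667 (165 left).
Jan has 31 days: +31 → Feb 1, 1667 (134 left).
Feb has 28 days: +28 → Mar 1, 1667 (106 left).
Mar has 31 days: +31 → Apr 1, 1667 (75 left).
Apr has 30 days: +30 → May 1, 1667 (45 left).
May has 31 days: +31 → Jun 1, 1667 (14 left).
+14 → Jun 15, 1667.

June 15, 1667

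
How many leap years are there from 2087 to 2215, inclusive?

30

Multiples of 4 in [2087,2215]: 32.
Of those, multiples of 100: 2 (not leap unless ÷400).
Multiples of 400: 0.
Leap years = 32 − 2 + 0 = 30.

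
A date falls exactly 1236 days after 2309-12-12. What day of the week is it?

Thursday

Dec 12, 2309 is a Sunday.
1236 mod 7 = 4, so 1236 days after a Sunday is Sunday + 4 = Thursday.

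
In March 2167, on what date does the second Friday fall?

March 1, 2167 is a Sunday.
The first Friday is therefore March 6 (5 days later).
The second Friday is 6 + 1×7 = March 13.

March 13, 2167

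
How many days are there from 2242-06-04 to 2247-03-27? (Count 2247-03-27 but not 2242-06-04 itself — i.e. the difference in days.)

Jun 4, 2242 → Jun 4, 2243: 365 days.
Jun 4, 2243 → Jun 4, 2244: 366 days (Feb 29, 2244 is in that span).
Jun 4, 2244 → Jun 4, 2245: 365 days.
Jun 4, 2245 → Jun 4, 2246: 365 days.
Jun 4, 2246 → Jul 4, 2246: 30 days (June has 30).
Jul 4, 2246 → Aug 4, 2246: 31 days (July has 31).
Aug 4, 2246 → Sep 4, 2246: 31 days (August has 31).
Sep 4, 2246 → Oct 4, 2246: 30 days (September has 30).
Oct 4, 2246 → Nov 4, 2246: 31 days (October has 31).
Nov 4, 2246 → Dec 4, 2246: 30 days (November has 30).
Dec 4, 2246 → Jan 4, 2247: 31 days (December has 31).
Jan 4, 2247 → Feb 4, 2247: 31 days (January has 31).
Feb 4, 2247 → Mar 4, 2247: 28 days (February has 28).
Mar 4, 2247 → Mar 27, 2247: 23 days.
Total: 1757 days.

1757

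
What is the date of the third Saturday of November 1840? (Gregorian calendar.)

November 1, 1840 is a Sunday.
The first Saturday is therefore November 7 (6 days later).
The third Saturday is 7 + 2×7 = November 21.

November 21, 1840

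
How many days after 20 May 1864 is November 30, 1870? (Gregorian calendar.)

May 20, 1864 → May 20, 1865: 365 days.
May 20, 1865 → May 20, 1866: 365 days.
May 20, 1866 → May 20, 1867: 365 days.
May 20, 1867 → May 20, 1868: 366 days (Feb 29, 1868 is in that span).
May 20, 1868 → May 20, 1869: 365 days.
May 20, 1869 → May 20, 1870: 365 days.
May 20, 1870 → Jun 20, 1870: 31 days (May has 31).
Jun 20, 1870 → Jul 20, 1870: 30 days (June has 30).
Jul 20, 1870 → Aug 20, 1870: 31 days (July has 31).
Aug 20, 1870 → Sep 20, 1870: 31 days (August has 31).
Sep 20, 1870 → Oct 20, 1870: 30 days (September has 30).
Oct 20, 1870 → Nov 20, 1870: 31 days (October has 31).
Nov 20, 1870 → Nov 30, 1870: 10 days.
Total: 2385 days.

2385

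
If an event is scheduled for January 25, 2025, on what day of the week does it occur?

Doomsday rule: the anchor day for the 2000s is Tuesday. For year 25: 25÷12 = 2 r 1, and 1÷4 = 0, so 2+1+0 = 3.
Tuesday + 3 ≡ Friday — that's 2025's doomsday.
In January the doomsday date is Jan 3 (2025 is not a leap year).
Jan 25 is 22 days after Jan 3; 22 mod 7 = 1, so Friday + 1 = Saturday.

Saturday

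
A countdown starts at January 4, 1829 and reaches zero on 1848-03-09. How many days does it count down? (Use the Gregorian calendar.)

7004

Jan 4, 1829 → Jan 4, 1830: 365 days.
Jan 4, 1830 → Jan 4, 1831: 365 days.
Jan 4, 1831 → Jan 4, 1832: 365 days.
Jan 4, 1832 → Jan 4, 1833: 366 days (Feb 29, 1832 is in that span).
Jan 4, 1833 → Jan 4, 1834: 365 days.
Jan 4, 1834 → Jan 4, 1835: 365 days.
Jan 4, 1835 → Jan 4, 1836: 365 days.
Jan 4, 1836 → Jan 4, 1837: 366 days (Feb 29, 1836 is in that span).
Jan 4, 1837 → Jan 4, 1838: 365 days.
Jan 4, 1838 → Jan 4, 1839: 365 days.
Jan 4, 1839 → Jan 4, 1840: 365 days.
Jan 4, 1840 → Jan 4, 1841: 366 days (Feb 29, 1840 is in that span).
Jan 4, 1841 → Jan 4, 1842: 365 days.
Jan 4, 1842 → Jan 4, 1843: 365 days.
Jan 4, 1843 → Jan 4, 1844: 365 days.
Jan 4, 1844 → Jan 4, 1845: 366 days (Feb 29, 1844 is in that span).
Jan 4, 1845 → Jan 4, 1846: 365 days.
Jan 4, 1846 → Jan 4, 1847: 365 days.
Jan 4, 1847 → Jan 4, 1848: 365 days.
Jan 4, 1848 → Feb 4, 1848: 31 days (January has 31).
Feb 4, 1848 → Mar 4, 1848: 29 days (February has 29).
Mar 4, 1848 → Mar 9, 1848: 5 days.
Total: 7004 days.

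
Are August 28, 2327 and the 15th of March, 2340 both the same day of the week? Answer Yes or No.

From Aug 28, 2327 to Mar 15, 2340 is 4583 days.
4583 mod 7 = 5, so they are different weekdays.
(Aug 28, 2327 is a Sunday; Mar 15, 2340 is a Friday.)

No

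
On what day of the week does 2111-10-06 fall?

Tuesday

January 1, 2111 is a Thursday.
Jan 1, 2111 → Feb 1, 2111: 31 days (January has 31).
Feb 1, 2111 → Mar 1, 2111: 28 days (February has 28).
Mar 1, 2111 → Apr 1, 2111: 31 days (March has 31).
Apr 1, 2111 → May 1, 2111: 30 days (April has 30).
May 1, 2111 → Jun 1, 2111: 31 days (May has 31).
Jun 1, 2111 → Jul 1, 2111: 30 days (June has 30).
Jul 1, 2111 → Aug 1, 2111: 31 days (July has 31).
Aug 1, 2111 → Sep 1, 2111: 31 days (August has 31).
Sep 1, 2111 → Oct 1, 2111: 30 days (September has 30).
Oct 1, 2111 → Oct 6, 2111: 5 days.
Total: 278 days.
278 mod 7 = 5, so Thursday + 5 = Tuesday.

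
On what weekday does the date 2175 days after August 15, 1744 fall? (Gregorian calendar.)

Aug 15, 1744 is a Saturday.
2175 mod 7 = 5, so 2175 days after a Saturday is Saturday + 5 = Thursday.

Thursday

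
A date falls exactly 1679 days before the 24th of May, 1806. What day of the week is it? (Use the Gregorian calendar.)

May 24, 1806 is a Saturday.
1679 mod 7 = 6, so 1679 days before a Saturday is Saturday − 6 = Sunday.

Sunday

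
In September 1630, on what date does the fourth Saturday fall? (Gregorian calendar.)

September 28, 1630

September 1, 1630 is a Sunday.
The first Saturday is therefore September 7 (6 days later).
The fourth Saturday is 7 + 3×7 = September 28.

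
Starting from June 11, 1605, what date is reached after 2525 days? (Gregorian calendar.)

+365 (one year) → Jun 11, 1606 (2160 left).
+365 (one year) → Jun 11, 1607 (1795 left).
+366 (one year; includes Feb 29, 1608) → Jun 11, 1608 (1429 left).
+365 (one year) → Jun 11, 1609 (1064 left).
+365 (one year) → Jun 11, 1610 (699 left).
+365 (one year) → Jun 11, 1611 (334 left).
Jun has 30 days: +20 → Jul 1, 1611 (314 left).
Jul has 31 days: +31 → Aug 1, 1611 (283 left).
Aug has 31 days: +31 → Sep 1, 1611 (252 left).
Sep has 30 days: +30 → Oct 1, 1611 (222 left).
Oct has 31 days: +31 → Nov 1, 1611 (191 left).
Nov has 30 days: +30 → Dec 1, 1611 (161 left).
Dec has 31 days: +31 → Jan 1, 1612 (130 left).
Jan has 31 days: +31 → Feb 1, 1612 (99 left).
Feb has 29 days: +29 → Mar 1, 1612 (70 left).
Mar has 31 days: +31 → Apr 1, 1612 (39 left).
Apr has 30 days: +30 → May 1, 1612 (9 left).
+9 → May 10, 1612.

May 10, 1612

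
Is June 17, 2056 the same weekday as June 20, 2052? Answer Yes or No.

From Jun 20, 2052 to Jun 17, 2056 is 1458 days.
1458 mod 7 = 2, so they are different weekdays.
(Jun 20, 2052 is a Thursday; Jun 17, 2056 is a Saturday.)

No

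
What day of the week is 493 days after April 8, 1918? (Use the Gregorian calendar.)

Thursday

First find the weekday of Apr 8, 1918. Doomsday rule: the anchor day for the 1900s is Wednesday. For year 18: 18÷12 = 1 r 6, and 6÷4 = 1, so 1+6+1 = 8.
Wednesday + 8 ≡ Thursday — that's 1918's doomsday.
In April the doomsday date is Apr 4.
Apr 8 is 4 days after Apr 4; 4 mod 7 = 4, so Thursday + 4 = Monday.
493 mod 7 = 3, so 493 days after a Monday is Monday + 3 = Thursday.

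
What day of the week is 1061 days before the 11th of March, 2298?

Monday

Mar 11, 2298 is a Friday.
1061 mod 7 = 4, so 1061 days before a Friday is Friday − 4 = Monday.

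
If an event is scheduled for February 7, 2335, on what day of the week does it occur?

Thursday

Doomsday rule: the anchor day for the 2300s is Wednesday. For year 35: 35÷12 = 2 r 11, and 11÷4 = 2, so 2+11+2 = 15.
Wednesday + 15 ≡ Thursday — that's 2335's doomsday.
In February the doomsday date is Feb 28 (2335 is not a leap year).
Feb 7 is 21 days before Feb 28; 21 mod 7 = 0, so Thursday − 0 = Thursday.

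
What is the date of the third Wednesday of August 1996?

August 21, 1996

August 1, 1996 is a Thursday.
The first Wednesday is therefore August 7 (6 days later).
The third Wednesday is 7 + 2×7 = August 21.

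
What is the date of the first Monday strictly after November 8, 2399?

Nov 8, 2399 is a Monday.
From Monday to the next Monday is 7 days.
Nov 8, 2399 + 7 = Nov 15, 2399.

November 15, 2399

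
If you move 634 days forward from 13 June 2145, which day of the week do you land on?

Jun 13, 2145 is a Sunday.
634 mod 7 = 4, so 634 days after a Sunday is Sunday + 4 = Thursday.

Thursday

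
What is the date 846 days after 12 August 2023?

December 5, 2025

+366 (one year; includes Feb 29, 2024) → Aug 12, 2024 (480 left).
+365 (one year) → Aug 12, 2025 (115 left).
Aug has 31 days: +20 → Sep 1, 2025 (95 left).
Sep has 30 days: +30 → Oct 1, 2025 (65 left).
Oct has 31 days: +31 → Nov 1, 2025 (34 left).
Nov has 30 days: +30 → Dec 1, 2025 (4 left).
+4 → Dec 5, 2025.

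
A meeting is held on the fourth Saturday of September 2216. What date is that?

September 28, 2216

September 1, 2216 is a Sunday.
The first Saturday is therefore September 7 (6 days later).
The fourth Saturday is 7 + 3×7 = September 28.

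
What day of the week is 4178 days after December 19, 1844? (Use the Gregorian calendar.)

Wednesday

Dec 19, 1844 is a Thursday.
4178 mod 7 = 6, so 4178 days after a Thursday is Thursday + 6 = Wednesday.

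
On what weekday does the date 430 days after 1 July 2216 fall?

Thursday

Jul 1, 2216 is a Monday.
430 mod 7 = 3, so 430 days after a Monday is Monday + 3 = Thursday.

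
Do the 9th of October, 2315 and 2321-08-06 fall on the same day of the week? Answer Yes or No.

From Oct 9, 2315 to Aug 6, 2321 is 2128 days.
2128 mod 7 = 0, so they are the same weekday.
(Oct 9, 2315 is a Saturday; Aug 6, 2321 is a Saturday.)

Yes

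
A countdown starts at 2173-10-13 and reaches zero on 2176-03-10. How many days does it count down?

Oct 13, 2173 → Oct 13, 2174: 365 days.
Oct 13, 2174 → Oct 13, 2175: 365 days.
Oct 13, 2175 → Nov 13, 2175: 31 days (October has 31).
Nov 13, 2175 → Dec 13, 2175: 30 days (November has 30).
Dec 13, 2175 → Jan 13, 2176: 31 days (December has 31).
Jan 13, 2176 → Feb 13, 2176: 31 days (January has 31).
Feb 13, 2176 → Mar 10, 2176: 26 days.
Total: 879 days.

879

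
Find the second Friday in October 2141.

October 13, 2141

October 1, 2141 is a Sunday.
The first Friday is therefore October 6 (5 days later).
The second Friday is 6 + 1×7 = October 13.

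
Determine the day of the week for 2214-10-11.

Tuesday

Doomsday rule: the anchor day for the 2200s is Friday. For year 14: 14÷12 = 1 r 2, and 2÷4 = 0, so 1+2+0 = 3.
Friday + 3 ≡ Monday — that's 2214's doomsday.
In October the doomsday date is Oct 10.
Oct 11 is 1 day after Oct 10; 1 mod 7 = 1, so Monday + 1 = Tuesday.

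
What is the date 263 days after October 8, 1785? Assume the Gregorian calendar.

June 28, 1786

Oct has 31 days: +24 → Nov 1, 1785 (239 left).
Nov has 30 days: +30 → Dec 1, 1785 (209 left).
Dec has 31 days: +31 → Jan 1, 1786 (178 left).
Jan has 31 days: +31 → Feb 1, 1786 (147 left).
Feb has 28 days: +28 → Mar 1, 1786 (119 left).
Mar has 31 days: +31 → Apr 1, 1786 (88 left).
Apr has 30 days: +30 → May 1, 1786 (58 left).
May has 31 days: +31 → Jun 1, 1786 (27 left).
+27 → Jun 28, 1786.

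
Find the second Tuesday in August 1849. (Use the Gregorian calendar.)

August 1, 1849 is a Wednesday.
The first Tuesday is therefore August 7 (6 days later).
The second Tuesday is 7 + 1×7 = August 14.

August 14, 1849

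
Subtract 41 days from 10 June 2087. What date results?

−10 → May 31, 2087 (end of May, 31 days; 31 left).
−31 → Apr 30, 2087 (end of Apr, 30 days; 0 left).

April 30, 2087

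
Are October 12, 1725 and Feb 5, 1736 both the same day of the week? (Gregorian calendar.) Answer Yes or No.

No

From Oct 12, 1725 to Feb 5, 1736 is 3768 days.
3768 mod 7 = 2, so they are different weekdays.
(Oct 12, 1725 is a Friday; Feb 5, 1736 is a Sunday.)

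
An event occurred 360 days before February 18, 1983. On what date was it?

−18 → Jan 31, 1983 (end of Jan, 31 days; 342 left).
−31 → Dec 31, 1982 (end of Dec, 31 days; 311 left).
−31 → Nov 30, 1982 (end of Nov, 30 days; 280 left).
−30 → Oct 31, 1982 (end of Oct, 31 days; 250 left).
−31 → Sep 30, 1982 (end of Sep, 30 days; 219 left).
−30 → Aug 31, 1982 (end of Aug, 31 days; 189 left).
−31 → Jul 31, 1982 (end of Jul, 31 days; 158 left).
−31 → Jun 30, 1982 (end of Jun, 30 days; 127 left).
−30 → May 31, 1982 (end of May, 31 days; 97 left).
−31 → Apr 30, 1982 (end of Apr, 30 days; 66 left).
−30 → Mar 31, 1982 (end of Mar, 31 days; 36 left).
−31 → Feb 28, 1982 (end of Feb, 28 days; 5 left).
−5 → Feb 23, 1982.

February 23, 1982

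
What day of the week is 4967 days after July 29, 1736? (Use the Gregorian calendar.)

Thursday

Jul 29, 1736 is a Sunday.
4967 mod 7 = 4, so 4967 days after a Sunday is Sunday + 4 = Thursday.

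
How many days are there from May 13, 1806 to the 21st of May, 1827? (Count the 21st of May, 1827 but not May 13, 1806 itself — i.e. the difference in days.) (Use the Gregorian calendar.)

7678

May 13, 1806 → May 13, 1807: 365 days.
May 13, 1807 → May 13, 1808: 366 days (Feb 29, 1808 is in that span).
May 13, 1808 → May 13, 1809: 365 days.
May 13, 1809 → May 13, 1810: 365 days.
May 13, 1810 → May 13, 1811: 365 days.
May 13, 1811 → May 13, 1812: 366 days (Feb 29, 1812 is in that span).
May 13, 1812 → May 13, 1813: 365 days.
May 13, 1813 → May 13, 1814: 365 days.
May 13, 1814 → May 13, 1815: 365 days.
May 13, 1815 → May 13, 1816: 366 days (Feb 29, 1816 is in that span).
May 13, 1816 → May 13, 1817: 365 days.
May 13, 1817 → May 13, 1818: 365 days.
May 13, 1818 → May 13, 1819: 365 days.
May 13, 1819 → May 13, 1820: 366 days (Feb 29, 1820 is in that span).
May 13, 1820 → May 13, 1821: 365 days.
May 13, 1821 → May 13, 1822: 365 days.
May 13, 1822 → May 13, 1823: 365 days.
May 13, 1823 → May 13, 1824: 366 days (Feb 29, 1824 is in that span).
May 13, 1824 → May 13, 1825: 365 days.
May 13, 1825 → May 13, 1826: 365 days.
May 13, 1826 → Jun 13, 1826: 31 days (May has 31).
Jun 13, 1826 → Jul 13, 1826: 30 days (June has 30).
Jul 13, 1826 → Aug 13, 1826: 31 days (July has 31).
Aug 13, 1826 → Sep 13, 1826: 31 days (August has 31).
Sep 13, 1826 → Oct 13, 1826: 30 days (September has 30).
Oct 13, 1826 → Nov 13, 1826: 31 days (October has 31).
Nov 13, 1826 → Dec 13, 1826: 30 days (November has 30).
Dec 13, 1826 → Jan 13, 1827: 31 days (December has 31).
Jan 13, 1827 → Feb 13, 1827: 31 days (January has 31).
Feb 13, 1827 → Mar 13, 1827: 28 days (February has 28).
Mar 13, 1827 → Apr 13, 1827: 31 days (March has 31).
Apr 13, 1827 → May 13, 1827: 30 days (April has 30).
May 13, 1827 → May 21, 1827: 8 days.
Total: 7678 days.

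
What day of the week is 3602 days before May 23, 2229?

First find the weekday of May 23, 2229. Doomsday rule: the anchor day for the 2200s is Friday. For year 29: 29÷12 = 2 r 5, and 5÷4 = 1, so 2+5+1 = 8.
Friday + 8 ≡ Saturday — that's 2229's doomsday.
In May the doomsday date is May 9.
May 23 is 14 days after May 9; 14 mod 7 = 0, so Saturday + 0 = Saturday.
3602 mod 7 = 4, so 3602 days before a Saturday is Saturday − 4 = Tuesday.

Tuesday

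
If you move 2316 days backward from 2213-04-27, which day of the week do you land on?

First find the weekday of Apr 27, 2213. Doomsday rule: the anchor day for the 2200s is Friday. For year 13: 13÷12 = 1 r 1, and 1÷4 = 0, so 1+1+0 = 2.
Friday + 2 ≡ Sunday — that's 2213's doomsday.
In April the doomsday date is Apr 4.
Apr 27 is 23 days after Apr 4; 23 mod 7 = 2, so Sunday + 2 = Tuesday.
2316 mod 7 = 6, so 2316 days before a Tuesday is Tuesday − 6 = Wednesday.

Wednesday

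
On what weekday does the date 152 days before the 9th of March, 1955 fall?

First find the weekday of Mar 9, 1955. Doomsday rule: the anchor day for the 1900s is Wednesday. For year 55: 55÷12 = 4 r 7, and 7÷4 = 1, so 4+7+1 = 12.
Wednesday + 12 ≡ Monday — that's 1955's doomsday.
In March the doomsday date is Mar 14.
Mar 9 is 5 days before Mar 14; 5 mod 7 = 5, so Monday − 5 = Wednesday.
152 mod 7 = 5, so 152 days before a Wednesday is Wednesday − 5 = Friday.

Friday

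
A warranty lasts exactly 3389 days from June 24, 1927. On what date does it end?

October 3, 1936

+366 (one year; includes Feb 29, 1928) → Jun 24, 1928 (3023 left).
+365 (one year) → Jun 24, 1929 (2658 left).
+365 (one year) → Jun 24, 1930 (2293 left).
+365 (one year) → Jun 24, 1931 (1928 left).
+366 (one year; includes Feb 29, 1932) → Jun 24, 1932 (1562 left).
+365 (one year) → Jun 24, 1933 (1197 left).
+365 (one year) → Jun 24, 1934 (832 left).
+365 (one year) → Jun 24, 1935 (467 left).
+366 (one year; includes Feb 29, 1936) → Jun 24, 1936 (101 left).
Jun has 30 days: +7 → Jul 1, 1936 (94 left).
Jul has 31 days: +31 → Aug 1, 1936 (63 left).
Aug has 31 days: +31 → Sep 1, 1936 (32 left).
Sep has 30 days: +30 → Oct 1, 1936 (2 left).
+2 → Oct 3, 1936.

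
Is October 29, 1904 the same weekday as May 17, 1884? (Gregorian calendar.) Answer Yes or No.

From May 17, 1884 to Oct 29, 1904 is 7469 days.
7469 mod 7 = 0, so they are the same weekday.
(May 17, 1884 is a Saturday; Oct 29, 1904 is a Saturday.)

Yes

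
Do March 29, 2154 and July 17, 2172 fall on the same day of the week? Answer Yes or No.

From Mar 29, 2154 to Jul 17, 2172 is 6685 days.
6685 mod 7 = 0, so they are the same weekday.
(Mar 29, 2154 is a Friday; Jul 17, 2172 is a Friday.)

Yes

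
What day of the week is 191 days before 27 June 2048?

Thursday

First find the weekday of Jun 27, 2048. Doomsday rule: the anchor day for the 2000s is Tuesday. For year 48: 48÷12 = 4 r 0, and 0÷4 = 0, so 4+0+0 = 4.
Tuesday + 4 ≡ Saturday — that's 2048's doomsday.
In June the doomsday date is Jun 6.
Jun 27 is 21 days after Jun 6; 21 mod 7 = 0, so Saturday + 0 = Saturday.
191 mod 7 = 2, so 191 days before a Saturday is Saturday − 2 = Thursday.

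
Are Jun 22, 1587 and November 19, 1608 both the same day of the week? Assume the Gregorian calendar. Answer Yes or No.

From Jun 22, 1587 to Nov 19, 1608 is 7821 days.
7821 mod 7 = 2, so they are different weekdays.
(Jun 22, 1587 is a Monday; Nov 19, 1608 is a Wednesday.)

No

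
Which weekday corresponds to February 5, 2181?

Monday

Doomsday rule: the anchor day for the 2100s is Sunday. For year 81: 81÷12 = 6 r 9, and 9÷4 = 2, so 6+9+2 = 17.
Sunday + 17 ≡ Wednesday — that's 2181's doomsday.
In February the doomsday date is Feb 28 (2181 is not a leap year).
Feb 5 is 23 days before Feb 28; 23 mod 7 = 2, so Wednesday − 2 = Monday.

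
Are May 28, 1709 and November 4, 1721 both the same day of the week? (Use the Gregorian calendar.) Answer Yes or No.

Yes

From May 28, 1709 to Nov 4, 1721 is 4543 days.
4543 mod 7 = 0, so they are the same weekday.
(May 28, 1709 is a Tuesday; Nov 4, 1721 is a Tuesday.)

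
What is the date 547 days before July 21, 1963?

−365 (one year) → Jul 21, 1962 (182 left).
−21 → Jun 30, 1962 (end of Jun, 30 days; 161 left).
−30 → May 31, 1962 (end of May, 31 days; 131 left).
−31 → Apr 30, 1962 (end of Apr, 30 days; 100 left).
−30 → Mar 31, 1962 (end of Mar, 31 days; 70 left).
−31 → Feb 28, 1962 (end of Feb, 28 days; 39 left).
−28 → Jan 31, 1962 (end of Jan, 31 days; 11 left).
−11 → Jan 20, 1962.

January 20, 1962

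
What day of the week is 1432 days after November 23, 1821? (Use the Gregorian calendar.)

Nov 23, 1821 is a Friday.
1432 mod 7 = 4, so 1432 days after a Friday is Friday + 4 = Tuesday.

Tuesday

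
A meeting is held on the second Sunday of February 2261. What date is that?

February 1, 2261 is a Friday.
The first Sunday is therefore February 3 (2 days later).
The second Sunday is 3 + 1×7 = February 10.

February 10, 2261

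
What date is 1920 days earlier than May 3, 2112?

−366 (one year; includes Feb 29, 2112) → May 3, 2111 (1554 left).
−365 (one year) → May 3, 2110 (1189 left).
−365 (one year) → May 3, 2109 (824 left).
−365 (one year) → May 3, 2108 (459 left).
−366 (one year; includes Feb 29, 2108) → May 3, 2107 (93 left).
−3 → Apr 30, 2107 (end of Apr, 30 days; 90 left).
−30 → Mar 31, 2107 (end of Mar, 31 days; 60 left).
−31 → Feb 28, 2107 (end of Feb, 28 days; 29 left).
−28 → Jan 31, 2107 (end of Jan, 31 days; 1 left).
−1 → Jan 30, 2107.

January 30, 2107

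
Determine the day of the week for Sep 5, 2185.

Doomsday rule: the anchor day for the 2100s is Sunday. For year 85: 85÷12 = 7 r 1, and 1÷4 = 0, so 7+1+0 = 8.
Sunday + 8 ≡ Monday — that's 2185's doomsday.
In September the doomsday date is Sep 5.
Sep 5 is the doomsday itself: Monday.

Monday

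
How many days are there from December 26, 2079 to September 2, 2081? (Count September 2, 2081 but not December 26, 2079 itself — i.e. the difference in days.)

616

Dec 26, 2079 → Dec 26, 2080: 366 days (Feb 29, 2080 is in that span).
Dec 26, 2080 → Jan 26, 2081: 31 days (December has 31).
Jan 26, 2081 → Feb 26, 2081: 31 days (January has 31).
Feb 26, 2081 → Mar 26, 2081: 28 days (February has 28).
Mar 26, 2081 → Apr 26, 2081: 31 days (March has 31).
Apr 26, 2081 → May 26, 2081: 30 days (April has 30).
May 26, 2081 → Jun 26, 2081: 31 days (May has 31).
Jun 26, 2081 → Jul 26, 2081: 30 days (June has 30).
Jul 26, 2081 → Aug 26, 2081: 31 days (July has 31).
Aug 26, 2081 → Sep 2, 2081: 7 days.
Total: 616 days.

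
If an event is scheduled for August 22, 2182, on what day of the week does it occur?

January 1, 2182 is a Tuesday.
Jan 1, 2182 → Feb 1, 2182: 31 days (January has 31).
Feb 1, 2182 → Mar 1, 2182: 28 days (February has 28).
Mar 1, 2182 → Apr 1, 2182: 31 days (March has 31).
Apr 1, 2182 → May 1, 2182: 30 days (April has 30).
May 1, 2182 → Jun 1, 2182: 31 days (May has 31).
Jun 1, 2182 → Jul 1, 2182: 30 days (June has 30).
Jul 1, 2182 → Aug 1, 2182: 31 days (July has 31).
Aug 1, 2182 → Aug 22, 2182: 21 days.
Total: 233 days.
233 mod 7 = 2, so Tuesday + 2 = Thursday.

Thursday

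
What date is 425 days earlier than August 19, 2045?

June 20, 2044

−365 (one year) → Aug 19, 2044 (60 left).
−19 → Jul 31, 2044 (end of Jul, 31 days; 41 left).
−31 → Jun 30, 2044 (end of Jun, 30 days; 10 left).
−10 → Jun 20, 2044.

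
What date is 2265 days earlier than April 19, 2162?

February 5, 2156

−365 (one year) → Apr 19, 2161 (1900 left).
−365 (one year) → Apr 19, 2160 (1535 left).
−366 (one year; includes Feb 29, 2160) → Apr 19, 2159 (1169 left).
−365 (one year) → Apr 19, 2158 (804 left).
−365 (one year) → Apr 19, 2157 (439 left).
−365 (one year) → Apr 19, 2156 (74 left).
−19 → Mar 31, 2156 (end of Mar, 31 days; 55 left).
−31 → Feb 29, 2156 (end of Feb, 29 days; 24 left).
−24 → Feb 5, 2156.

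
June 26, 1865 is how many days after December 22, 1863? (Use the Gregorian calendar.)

552

Dec 22, 1863 → Dec 22, 1864: 366 days (Feb 29, 1864 is in that span).
Dec 22, 1864 → Jan 22, 1865: 31 days (December has 31).
Jan 22, 1865 → Feb 22, 1865: 31 days (January has 31).
Feb 22, 1865 → Mar 22, 1865: 28 days (February has 28).
Mar 22, 1865 → Apr 22, 1865: 31 days (March has 31).
Apr 22, 1865 → May 22, 1865: 30 days (April has 30).
May 22, 1865 → Jun 22, 1865: 31 days (May has 31).
Jun 22, 1865 → Jun 26, 1865: 4 days.
Total: 552 days.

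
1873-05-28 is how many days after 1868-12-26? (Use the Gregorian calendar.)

1614

Dec 26, 1868 → Dec 26, 1869: 365 days.
Dec 26, 1869 → Dec 26, 1870: 365 days.
Dec 26, 1870 → Dec 26, 1871: 365 days.
Dec 26, 1871 → Dec 26, 1872: 366 days (Feb 29, 1872 is in that span).
Dec 26, 1872 → Jan 26, 1873: 31 days (December has 31).
Jan 26, 1873 → Feb 26, 1873: 31 days (January has 31).
Feb 26, 1873 → Mar 26, 1873: 28 days (February has 28).
Mar 26, 1873 → Apr 26, 1873: 31 days (March has 31).
Apr 26, 1873 → May 26, 1873: 30 days (April has 30).
May 26, 1873 → May 28, 1873: 2 days.
Total: 1614 days.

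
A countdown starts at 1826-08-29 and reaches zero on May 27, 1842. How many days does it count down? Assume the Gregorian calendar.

Aug 29, 1826 → Aug 29, 1827: 365 days.
Aug 29, 1827 → Aug 29, 1828: 366 days (Feb 29, 1828 is in that span).
Aug 29, 1828 → Aug 29, 1829: 365 days.
Aug 29, 1829 → Aug 29, 1830: 365 days.
Aug 29, 1830 → Aug 29, 1831: 365 days.
Aug 29, 1831 → Aug 29, 1832: 366 days (Feb 29, 1832 is in that span).
Aug 29, 1832 → Aug 29, 1833: 365 days.
Aug 29, 1833 → Aug 29, 1834: 365 days.
Aug 29, 1834 → Aug 29, 1835: 365 days.
Aug 29, 1835 → Aug 29, 1836: 366 days (Feb 29, 1836 is in that span).
Aug 29, 1836 → Aug 29, 1837: 365 days.
Aug 29, 1837 → Aug 29, 1838: 365 days.
Aug 29, 1838 → Aug 29, 1839: 365 days.
Aug 29, 1839 → Aug 29, 1840: 366 days (Feb 29, 1840 is in that span).
Aug 29, 1840 → Aug 29, 1841: 365 days.
Aug 29, 1841 → Sep 29, 1841: 31 days (August has 31).
Sep 29, 1841 → Oct 29, 1841: 30 days (September has 30).
Oct 29, 1841 → Nov 29, 1841: 31 days (October has 31).
Nov 29, 1841 → Dec 29, 1841: 30 days (November has 30).
Dec 29, 1841 → Jan 29, 1842: 31 days (December has 31).
Jan 29, 1842 → Feb 28, 1842: 30 days (January has 31).
Feb 28, 1842 → Mar 28, 1842: 28 days (February has 28).
Mar 28, 1842 → Apr 28, 1842: 31 days (March has 31).
Apr 28, 1842 → May 27, 1842: 29 days.
Total: 5750 days.

5750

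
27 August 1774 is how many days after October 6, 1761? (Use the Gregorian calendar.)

Oct 6, 1761 → Oct 6, 1762: 365 days.
Oct 6, 1762 → Oct 6, 1763: 365 days.
Oct 6, 1763 → Oct 6, 1764: 366 days (Feb 29, 1764 is in that span).
Oct 6, 1764 → Oct 6, 1765: 365 days.
Oct 6, 1765 → Oct 6, 1766: 365 days.
Oct 6, 1766 → Oct 6, 1767: 365 days.
Oct 6, 1767 → Oct 6, 1768: 366 days (Feb 29, 1768 is in that span).
Oct 6, 1768 → Oct 6, 1769: 365 days.
Oct 6, 1769 → Oct 6, 1770: 365 days.
Oct 6, 1770 → Oct 6, 1771: 365 days.
Oct 6, 1771 → Oct 6, 1772: 366 days (Feb 29, 1772 is in that span).
Oct 6, 1772 → Oct 6, 1773: 365 days.
Oct 6, 1773 → Nov 6, 1773: 31 days (October has 31).
Nov 6, 1773 → Dec 6, 1773: 30 days (November has 30).
Dec 6, 1773 → Jan 6, 1774: 31 days (December has 31).
Jan 6, 1774 → Feb 6, 1774: 31 days (January has 31).
Feb 6, 1774 → Mar 6, 1774: 28 days (February has 28).
Mar 6, 1774 → Apr 6, 1774: 31 days (March has 31).
Apr 6, 1774 → May 6, 1774: 30 days (April has 30).
May 6, 1774 → Jun 6, 1774: 31 days (May has 31).
Jun 6, 1774 → Jul 6, 1774: 30 days (June has 30).
Jul 6, 1774 → Aug 6, 1774: 31 days (July has 31).
Aug 6, 1774 → Aug 27, 1774: 21 days.
Total: 4708 days.

4708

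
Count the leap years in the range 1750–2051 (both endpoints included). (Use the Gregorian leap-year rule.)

Multiples of 4 in [1750,2051]: 75.
Of those, multiples of 100: 3 (not leap unless ÷400).
Multiples of 400: 1.
Leap years = 75 − 3 + 1 = 73.

73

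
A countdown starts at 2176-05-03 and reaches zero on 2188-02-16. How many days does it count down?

May 3, 2176 → May 3, 2177: 365 days.
May 3, 2177 → May 3, 2178: 365 days.
May 3, 2178 → May 3, 2179: 365 days.
May 3, 2179 → May 3, 2180: 366 days (Feb 29, 2180 is in that span).
May 3, 2180 → May 3, 2181: 365 days.
May 3, 2181 → May 3, 2182: 365 days.
May 3, 2182 → May 3, 2183: 365 days.
May 3, 2183 → May 3, 2184: 366 days (Feb 29, 2184 is in that span).
May 3, 2184 → May 3, 2185: 365 days.
May 3, 2185 → May 3, 2186: 365 days.
May 3, 2186 → May 3, 2187: 365 days.
May 3, 2187 → Jun 3, 2187: 31 days (May has 31).
Jun 3, 2187 → Jul 3, 2187: 30 days (June has 30).
Jul 3, 2187 → Aug 3, 2187: 31 days (July has 31).
Aug 3, 2187 → Sep 3, 2187: 31 days (August has 31).
Sep 3, 2187 → Oct 3, 2187: 30 days (September has 30).
Oct 3, 2187 → Nov 3, 2187: 31 days (October has 31).
Nov 3, 2187 → Dec 3, 2187: 30 days (November has 30).
Dec 3, 2187 → Jan 3, 2188: 31 days (December has 31).
Jan 3, 2188 → Feb 3, 2188: 31 days (January has 31).
Feb 3, 2188 → Feb 16, 2188: 13 days.
Total: 4306 days.

4306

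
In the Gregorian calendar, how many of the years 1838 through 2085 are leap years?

61

Multiples of 4 in [1838,2085]: 62.
Of those, multiples of 100: 2 (not leap unless ÷400).
Multiples of 400: 1.
Leap years = 62 − 2 + 1 = 61.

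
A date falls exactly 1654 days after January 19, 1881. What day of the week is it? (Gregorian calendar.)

Jan 19, 1881 is a Wednesday.
1654 mod 7 = 2, so 1654 days after a Wednesday is Wednesday + 2 = Friday.

Friday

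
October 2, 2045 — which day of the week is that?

January 1, 2045 is a Sunday.
Jan 1, 2045 → Feb 1, 2045: 31 days (January has 31).
Feb 1, 2045 → Mar 1, 2045: 28 days (February has 28).
Mar 1, 2045 → Apr 1, 2045: 31 days (March has 31).
Apr 1, 2045 → May 1, 2045: 30 days (April has 30).
May 1, 2045 → Jun 1, 2045: 31 days (May has 31).
Jun 1, 2045 → Jul 1, 2045: 30 days (June has 30).
Jul 1, 2045 → Aug 1, 2045: 31 days (July has 31).
Aug 1, 2045 → Sep 1, 2045: 31 days (August has 31).
Sep 1, 2045 → Oct 1, 2045: 30 days (September has 30).
Oct 1, 2045 → Oct 2, 2045: 1 days.
Total: 274 days.
274 mod 7 = 1, so Sunday + 1 = Monday.

Monday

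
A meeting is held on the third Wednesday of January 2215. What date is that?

January 1, 2215 is a Sunday.
The first Wednesday is therefore January 4 (3 days later).
The third Wednesday is 4 + 2×7 = January 18.

January 18, 2215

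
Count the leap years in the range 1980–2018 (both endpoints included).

Multiples of 4 in [1980,2018]: 10.
Of those, multiples of 100: 1 (not leap unless ÷400).
Multiples of 400: 1.
Leap years = 10 − 1 + 1 = 10.

10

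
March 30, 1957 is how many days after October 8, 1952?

Oct 8, 1952 → Oct 8, 1953: 365 days.
Oct 8, 1953 → Oct 8, 1954: 365 days.
Oct 8, 1954 → Oct 8, 1955: 365 days.
Oct 8, 1955 → Oct 8, 1956: 366 days (Feb 29, 1956 is in that span).
Oct 8, 1956 → Nov 8, 1956: 31 days (October has 31).
Nov 8, 1956 → Dec 8, 1956: 30 days (November has 30).
Dec 8, 1956 → Jan 8, 1957: 31 days (December has 31).
Jan 8, 1957 → Feb 8, 1957: 31 days (January has 31).
Feb 8, 1957 → Mar 8, 1957: 28 days (February has 28).
Mar 8, 1957 → Mar 30, 1957: 22 days.
Total: 1634 days.

1634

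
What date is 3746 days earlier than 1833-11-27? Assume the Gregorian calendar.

−365 (one year) → Nov 27, 1832 (3381 left).
−366 (one year; includes Feb 29, 1832) → Nov 27, 1831 (3015 left).
−365 (one year) → Nov 27, 1830 (2650 left).
−365 (one year) → Nov 27, 1829 (2285 left).
−365 (one year) → Nov 27, 1828 (1920 left).
−366 (one year; includes Feb 29, 1828) → Nov 27, 1827 (1554 left).
−365 (one year) → Nov 27, 1826 (1189 left).
−365 (one year) → Nov 27, 1825 (824 left).
−365 (one year) → Nov 27, 1824 (459 left).
−366 (one year; includes Feb 29, 1824) → Nov 27, 1823 (93 left).
−27 → Oct 31, 1823 (end of Oct, 31 days; 66 left).
−31 → Sep 30, 1823 (end of Sep, 30 days; 35 left).
−30 → Aug 31, 1823 (end of Aug, 31 days; 5 left).
−5 → Aug 26, 1823.

August 26, 1823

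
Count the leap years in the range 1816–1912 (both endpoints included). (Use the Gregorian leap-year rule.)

Multiples of 4 in [1816,1912]: 25.
Of those, multiples of 100: 1 (not leap unless ÷400).
Multiples of 400: 0.
Leap years = 25 − 1 + 0 = 24.

24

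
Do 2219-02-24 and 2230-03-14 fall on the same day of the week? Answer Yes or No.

No

From Feb 24, 2219 to Mar 14, 2230 is 4036 days.
4036 mod 7 = 4, so they are different weekdays.
(Feb 24, 2219 is a Wednesday; Mar 14, 2230 is a Sunday.)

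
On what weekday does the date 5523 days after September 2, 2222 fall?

Monday

Sep 2, 2222 is a Monday.
5523 mod 7 = 0, so 5523 days after a Monday is Monday + 0 = Monday.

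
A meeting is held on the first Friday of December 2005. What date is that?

December 1, 2005 is a Thursday.
The first Friday is therefore December 2 (1 days later).

December 2, 2005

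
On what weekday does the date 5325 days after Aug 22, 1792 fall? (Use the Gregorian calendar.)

First find the weekday of Aug 22, 1792. Doomsday rule: the anchor day for the 1700s is Sunday. For year 92: 92÷12 = 7 r 8, and 8÷4 = 2, so 7+8+2 = 17.
Sunday + 17 ≡ Wednesday — that's 1792's doomsday.
In August the doomsday date is Aug 8.
Aug 22 is 14 days after Aug 8; 14 mod 7 = 0, so Wednesday + 0 = Wednesday.
5325 mod 7 = 5, so 5325 days after a Wednesday is Wednesday + 5 = Monday.

Monday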